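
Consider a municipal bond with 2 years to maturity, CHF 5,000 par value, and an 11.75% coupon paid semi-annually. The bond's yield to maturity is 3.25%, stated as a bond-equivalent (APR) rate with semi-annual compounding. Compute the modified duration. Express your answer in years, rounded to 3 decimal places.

1.823 years

Periodic yield y = 0.01625. First find Macaulay duration:
  t   CF        PV=CF/(1+0.01625)^t    t·PV
  1       293.75       289.0529       289.0529
  2       293.75       284.4309       568.8618
  3       293.75       279.8828       839.6484
  4     5,293.75     4,963.1933    19,852.7734
  Σ                  5,816.5599    21,550.3364
P = 5,816.5599; Macaulay duration = 21,550.3364 / 5,816.5599 = 3.70500 half-year periods = 1.85250 years.
Modified duration = D_Mac / (1 + y) = 1.85250 / 1.01625 = 1.82288 years.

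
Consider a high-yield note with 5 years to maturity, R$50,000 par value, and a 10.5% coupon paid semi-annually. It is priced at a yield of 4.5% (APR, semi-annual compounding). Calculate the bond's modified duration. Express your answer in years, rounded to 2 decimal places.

4.05 years

Periodic yield y = 0.0225. First find Macaulay duration:
  t   CF        PV=CF/(1+0.0225)^t    t·PV
  1     2,625.00     2,567.2372     2,567.2372
  2     2,625.00     2,510.7454     5,021.4908
  3     2,625.00     2,455.4967     7,366.4901
  4     2,625.00     2,401.4638     9,605.8551
  5     2,625.00     2,348.6198    11,743.0992
  6     2,625.00     2,296.9387    13,781.6323
  7     2,625.00     2,246.3948    15,724.7638
  8     2,625.00     2,196.9632    17,575.7053
  9     2,625.00     2,148.6192    19,337.5730
  10   52,625.00    42,126.8457   421,268.4570
  Σ                 63,299.3245   523,992.3039
P = 63,299.3245; Macaulay duration = 523,992.3039 / 63,299.3245 = 8.27801 half-year periods = 4.13900 years.
Modified duration = D_Mac / (1 + y) = 4.13900 / 1.0225 = 4.04793 years.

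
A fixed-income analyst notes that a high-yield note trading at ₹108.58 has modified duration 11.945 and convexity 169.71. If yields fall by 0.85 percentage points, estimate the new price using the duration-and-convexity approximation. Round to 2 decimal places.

Duration effect: -D_mod·Δy = -11.945 × (-0.0085) = +0.1015325
Convexity effect: ½·C·(Δy)² = 0.5 × 169.71 × (-0.0085)² = +0.00613077375
ΔP/P ≈ +0.1015325 + 0.00613077375 = +0.10766327375
New price ≈ 108.58 × (1 + 0.10766327375) = 120.270078263775.

₹120.27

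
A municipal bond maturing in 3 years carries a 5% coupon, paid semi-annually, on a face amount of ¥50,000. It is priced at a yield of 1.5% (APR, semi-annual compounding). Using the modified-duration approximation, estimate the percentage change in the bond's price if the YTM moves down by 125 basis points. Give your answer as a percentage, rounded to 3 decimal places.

Periodic yield y = 0.0075. Modified duration first:
  t   CF        PV=CF/(1+0.0075)^t    t·PV
  1     1,250.00     1,240.6948     1,240.6948
  2     1,250.00     1,231.4588     2,462.9177
  3     1,250.00     1,222.2917     3,666.8750
  4     1,250.00     1,213.1927     4,852.7709
  5     1,250.00     1,204.1615     6,020.8075
  6    51,250.00    49,003.0984   294,018.5905
  Σ                 55,114.8979   312,262.6563
P = 55,114.8979; D_Mac = 5.66567 half-year periods = 2.83283 yrs; D_mod = 2.83283/(1+0.0075) = 2.81175 yrs.
ΔP/P ≈ -D_mod · Δy = -2.81175 × (-0.0125) = +0.035147 = +3.5147%.

+3.515%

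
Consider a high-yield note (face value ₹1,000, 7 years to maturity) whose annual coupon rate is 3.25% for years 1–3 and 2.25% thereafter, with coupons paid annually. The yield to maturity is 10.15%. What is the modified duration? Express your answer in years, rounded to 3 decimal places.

Periodic yield y = 0.1015. First find Macaulay duration:
  t   CF        PV=CF/(1+0.1015)^t    t·PV
  1        32.50        29.5052        29.5052
  2        32.50        26.7864        53.5728
  3        32.50        24.3181        72.9543
  4        22.50        15.2843        61.1371
  5        22.50        13.8759        69.3793
  6        22.50        12.5972        75.5835
  7     1,022.50       519.7228     3,638.0599
  Σ                    642.0899     4,000.1921
P = 642.0899; Macaulay duration = 4,000.1921 / 642.0899 = 6.22996 years.
Modified duration = D_Mac / (1 + y) = 6.22996 / 1.1015 = 5.65588 years.

5.656 years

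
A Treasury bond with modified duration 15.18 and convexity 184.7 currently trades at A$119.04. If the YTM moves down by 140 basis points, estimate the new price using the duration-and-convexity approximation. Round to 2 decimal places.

Duration effect: -D_mod·Δy = -15.18 × (-0.014) = +0.212520
Convexity effect: ½·C·(Δy)² = 0.5 × 184.7 × (-0.014)² = +0.0181006
ΔP/P ≈ +0.212520 + 0.0181006 = +0.2306206
New price ≈ 119.04 × (1 + 0.2306206) = 146.493076224.

A$146.49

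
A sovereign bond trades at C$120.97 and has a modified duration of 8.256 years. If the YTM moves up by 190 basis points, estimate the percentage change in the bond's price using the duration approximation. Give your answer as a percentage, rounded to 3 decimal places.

-15.686%

Duration approximation: ΔP/P ≈ -D_mod · Δy = -8.256 × (+0.019) = -0.156864.
As a percentage: -15.6864%.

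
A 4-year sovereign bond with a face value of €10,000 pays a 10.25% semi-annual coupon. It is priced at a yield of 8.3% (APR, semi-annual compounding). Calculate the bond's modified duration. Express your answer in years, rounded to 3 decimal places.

3.267 years

Periodic yield y = 0.0415. First find Macaulay duration:
  t   CF        PV=CF/(1+0.0415)^t    t·PV
  1       512.50       492.0787       492.0787
  2       512.50       472.4712       944.9424
  3       512.50       453.6449     1,360.9347
  4       512.50       435.5688     1,742.2752
  5       512.50       418.2130     2,091.0649
  6       512.50       401.5487     2,409.2922
  7       512.50       385.5484     2,698.8391
  8    10,512.50     7,593.3220    60,746.5757
  Σ                 10,652.3957    72,486.0029
P = 10,652.3957; Macaulay duration = 72,486.0029 / 10,652.3957 = 6.80467 half-year periods = 3.40233 years.
Modified duration = D_Mac / (1 + y) = 3.40233 / 1.0415 = 3.26676 years.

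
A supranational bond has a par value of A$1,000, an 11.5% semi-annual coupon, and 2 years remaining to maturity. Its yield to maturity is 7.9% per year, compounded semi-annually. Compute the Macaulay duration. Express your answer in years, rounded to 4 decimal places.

1.8482 years

Periodic yield y = 0.0395. Discount each cash flow and weight by its period:
  t   CF        PV=CF/(1+0.0395)^t    t·PV
  1        57.50        55.3151        55.3151
  2        57.50        53.2131       106.4263
  3        57.50        51.1911       153.5733
  4     1,057.50       905.6959     3,622.7836
  Σ                  1,065.4152     3,938.0982
Price P = Σ PV = 1,065.4152.
Macaulay duration = Σ(t·PV) / P = 3,938.0982 / 1,065.4152 = 3.69630 half-year periods.
In years: 3.69630 / 2 = 1.84815 years.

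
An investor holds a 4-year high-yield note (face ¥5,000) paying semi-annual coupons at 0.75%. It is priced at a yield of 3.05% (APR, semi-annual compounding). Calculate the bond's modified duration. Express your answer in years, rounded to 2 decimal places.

3.89 years

Periodic yield y = 0.01525. First find Macaulay duration:
  t   CF        PV=CF/(1+0.01525)^t    t·PV
  1        18.75        18.4684        18.4684
  2        18.75        18.1909        36.3819
  3        18.75        17.9177        53.7531
  4        18.75        17.6486        70.5942
  5        18.75        17.3835        86.9173
  6        18.75        17.1223       102.7341
  7        18.75        16.8652       118.0561
  8     5,018.75     4,446.4312    35,571.4496
  Σ                  4,570.0277    36,058.3547
P = 4,570.0277; Macaulay duration = 36,058.3547 / 4,570.0277 = 7.89018 half-year periods = 3.94509 years.
Modified duration = D_Mac / (1 + y) = 3.94509 / 1.01525 = 3.88583 years.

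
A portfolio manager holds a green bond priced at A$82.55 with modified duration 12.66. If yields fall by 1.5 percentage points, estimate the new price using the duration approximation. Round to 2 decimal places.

Duration approximation: ΔP/P ≈ -D_mod · Δy = -12.66 × (-0.015) = +0.189900.
New price ≈ 82.55 × (1 + 0.189900) = 98.226245.

A$98.23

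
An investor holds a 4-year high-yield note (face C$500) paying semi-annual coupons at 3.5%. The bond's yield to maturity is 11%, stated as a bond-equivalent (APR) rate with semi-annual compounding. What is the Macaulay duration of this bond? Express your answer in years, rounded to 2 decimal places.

3.73 years

Periodic yield y = 0.055. Discount each cash flow and weight by its period:
  t   CF        PV=CF/(1+0.055)^t    t·PV
  1         8.75         8.2938         8.2938
  2         8.75         7.8615        15.7229
  3         8.75         7.4516        22.3549
  4         8.75         7.0631        28.2526
  5         8.75         6.6949        33.4746
  6         8.75         6.3459        38.0754
  7         8.75         6.0151        42.1055
  8       508.75       331.5009     2,652.0074
  Σ                    381.2269     2,840.2871
Price P = Σ PV = 381.2269.
Macaulay duration = Σ(t·PV) / P = 2,840.2871 / 381.2269 = 7.45039 half-year periods.
In years: 7.45039 / 2 = 3.72519 years.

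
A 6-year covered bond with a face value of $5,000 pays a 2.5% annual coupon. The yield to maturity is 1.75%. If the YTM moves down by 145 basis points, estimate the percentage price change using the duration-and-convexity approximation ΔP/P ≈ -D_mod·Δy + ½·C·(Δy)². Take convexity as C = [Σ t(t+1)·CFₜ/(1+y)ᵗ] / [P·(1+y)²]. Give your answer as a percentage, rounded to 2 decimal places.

With y = 0.0175:
  t   CF        PV=CF/(1+0.0175)^t    t·PV        t(t+1)·PV
  1       125.00       122.8501       122.8501         245.7002
  2       125.00       120.7372       241.4744         724.4233
  3       125.00       118.6607       355.9820       1,423.9279
  4       125.00       116.6198       466.4793       2,332.3963
  5       125.00       114.6141       573.0703       3,438.4220
  6     5,125.00     4,618.3555    27,710.1332     193,970.9321
  Σ                  5,211.8374    29,469.9893     202,135.8019
P = 5,211.8374; D_Mac = 5.65443 yrs; D_mod = 5.55718 yrs; C = 37.46136.
Duration effect: -5.55718 × (-0.0145) = +0.080579
Convexity effect: 0.5 × 37.46136 × (-0.0145)² = +0.0039381
ΔP/P ≈ +0.080579 + 0.0039381 = +0.084517 = +8.4517%.

+8.45%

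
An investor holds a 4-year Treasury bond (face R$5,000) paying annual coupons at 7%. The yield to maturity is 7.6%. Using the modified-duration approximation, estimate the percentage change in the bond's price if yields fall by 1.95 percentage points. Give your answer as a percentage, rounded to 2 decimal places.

Periodic yield y = 0.076. Modified duration first:
  t   CF        PV=CF/(1+0.076)^t    t·PV
  1       350.00       325.2788       325.2788
  2       350.00       302.3037       604.6075
  3       350.00       280.9514       842.8543
  4     5,350.00     3,991.2111    15,964.8443
  Σ                  4,899.7450    17,737.5848
P = 4,899.7450; D_Mac = 3.62010 yrs; D_mod = 3.62010/(1+0.076) = 3.36441 yrs.
ΔP/P ≈ -D_mod · Δy = -3.36441 × (-0.0195) = +0.065606 = +6.5606%.

+6.56%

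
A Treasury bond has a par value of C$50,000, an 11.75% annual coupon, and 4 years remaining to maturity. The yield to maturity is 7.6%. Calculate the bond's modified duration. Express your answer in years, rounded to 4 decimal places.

Periodic yield y = 0.076. First find Macaulay duration:
  t   CF        PV=CF/(1+0.076)^t    t·PV
  1     5,875.00     5,460.0372     5,460.0372
  2     5,875.00     5,074.3840    10,148.7680
  3     5,875.00     4,715.9703    14,147.9108
  4    55,875.00    41,683.9101   166,735.6405
  Σ                 56,934.3015   196,492.3564
P = 56,934.3015; Macaulay duration = 196,492.3564 / 56,934.3015 = 3.45121 years.
Modified duration = D_Mac / (1 + y) = 3.45121 / 1.076 = 3.20745 years.

3.2074 years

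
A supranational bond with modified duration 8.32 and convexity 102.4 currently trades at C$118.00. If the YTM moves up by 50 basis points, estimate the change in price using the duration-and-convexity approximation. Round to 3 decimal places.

-C$4.758

Duration effect: -D_mod·Δy = -8.32 × (+0.005) = -0.041600
Convexity effect: ½·C·(Δy)² = 0.5 × 102.4 × (0.005)² = +0.0012800
ΔP/P ≈ -0.041600 + 0.0012800 = -0.040320
ΔP ≈ 118.00 × (-0.040320) = -4.75776.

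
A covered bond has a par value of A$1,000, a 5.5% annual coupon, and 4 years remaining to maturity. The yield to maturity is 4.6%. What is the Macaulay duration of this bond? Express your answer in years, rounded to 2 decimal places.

Periodic yield y = 0.046. Discount each cash flow and weight by its year:
  t   CF        PV=CF/(1+0.046)^t    t·PV
  1        55.00        52.5813        52.5813
  2        55.00        50.2689       100.5378
  3        55.00        48.0582       144.1746
  4     1,055.00       881.3040     3,525.2158
  Σ                  1,032.2123     3,822.5095
Price P = Σ PV = 1,032.2123.
Macaulay duration = Σ(t·PV) / P = 3,822.5095 / 1,032.2123 = 3.70322 years.

3.70 years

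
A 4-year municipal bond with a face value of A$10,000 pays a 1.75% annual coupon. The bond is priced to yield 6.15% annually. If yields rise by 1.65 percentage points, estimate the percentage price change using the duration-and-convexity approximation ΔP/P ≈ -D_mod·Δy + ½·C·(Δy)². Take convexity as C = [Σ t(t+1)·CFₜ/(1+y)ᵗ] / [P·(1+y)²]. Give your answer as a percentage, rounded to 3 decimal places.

-5.811%

With y = 0.0615:
  t   CF        PV=CF/(1+0.0615)^t    t·PV        t(t+1)·PV
  1       175.00       164.8610       164.8610         329.7221
  2       175.00       155.3095       310.6190         931.8571
  3       175.00       146.3114       438.9341       1,755.7363
  4    10,175.00     8,014.0938    32,056.3754     160,281.8770
  Σ                  8,480.5758    32,970.7895     163,299.1925
P = 8,480.5758; D_Mac = 3.88780 yrs; D_mod = 3.66255 yrs; C = 17.08908.
Duration effect: -3.66255 × (+0.0165) = -0.060432
Convexity effect: 0.5 × 17.08908 × (0.0165)² = +0.0023263
ΔP/P ≈ -0.060432 + 0.0023263 = -0.058106 = -5.8106%.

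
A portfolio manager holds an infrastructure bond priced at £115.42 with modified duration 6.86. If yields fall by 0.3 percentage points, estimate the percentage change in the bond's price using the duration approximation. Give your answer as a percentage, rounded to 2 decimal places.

Duration approximation: ΔP/P ≈ -D_mod · Δy = -6.86 × (-0.003) = +0.020580.
As a percentage: +2.0580%.

+2.06%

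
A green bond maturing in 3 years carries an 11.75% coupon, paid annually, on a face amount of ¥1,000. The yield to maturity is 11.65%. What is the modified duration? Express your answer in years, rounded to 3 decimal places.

Periodic yield y = 0.1165. First find Macaulay duration:
  t   CF        PV=CF/(1+0.1165)^t    t·PV
  1       117.50       105.2396       105.2396
  2       117.50        94.2585       188.5170
  3     1,117.50       802.9183     2,408.7549
  Σ                  1,002.4164     2,702.5114
P = 1,002.4164; Macaulay duration = 2,702.5114 / 1,002.4164 = 2.69600 years.
Modified duration = D_Mac / (1 + y) = 2.69600 / 1.1165 = 2.41469 years.

2.415 years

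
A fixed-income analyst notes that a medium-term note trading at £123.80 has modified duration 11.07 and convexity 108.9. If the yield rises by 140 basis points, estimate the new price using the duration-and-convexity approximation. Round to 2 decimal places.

£105.93

Duration effect: -D_mod·Δy = -11.07 × (+0.014) = -0.154980
Convexity effect: ½·C·(Δy)² = 0.5 × 108.9 × (0.014)² = +0.0106722
ΔP/P ≈ -0.154980 + 0.0106722 = -0.1443078
New price ≈ 123.80 × (1 - 0.1443078) = 105.93469436.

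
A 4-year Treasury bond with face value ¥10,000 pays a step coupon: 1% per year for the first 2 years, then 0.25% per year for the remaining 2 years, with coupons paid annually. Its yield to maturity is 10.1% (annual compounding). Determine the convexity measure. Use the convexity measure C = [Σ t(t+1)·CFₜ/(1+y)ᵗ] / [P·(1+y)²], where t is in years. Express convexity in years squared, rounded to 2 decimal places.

16.15

With y = 0.101:
  t   CF        PV=CF/(1+0.101)^t    t·PV        t(t+1)·PV
  1       100.00        90.8265        90.8265         181.6530
  2       100.00        82.4946       164.9891         494.9674
  3        25.00        18.7317        56.1952         224.7808
  4    10,025.00     6,822.3674    27,289.4697     136,447.3486
  Σ                  7,014.4203    27,601.4806     137,348.7499
P = 7,014.4203.
Convexity = Σ t(t+1)·PV / [P·(1+y)²] = 137,348.7499 / (7,014.4203 × 1.212201) = 16.15319.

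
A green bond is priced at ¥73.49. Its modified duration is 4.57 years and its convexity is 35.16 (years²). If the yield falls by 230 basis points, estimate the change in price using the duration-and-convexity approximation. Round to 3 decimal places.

Duration effect: -D_mod·Δy = -4.57 × (-0.023) = +0.105110
Convexity effect: ½·C·(Δy)² = 0.5 × 35.16 × (-0.023)² = +0.00929982
ΔP/P ≈ +0.105110 + 0.00929982 = +0.11440982
ΔP ≈ 73.49 × (+0.11440982) = +8.4079776718.

+¥8.408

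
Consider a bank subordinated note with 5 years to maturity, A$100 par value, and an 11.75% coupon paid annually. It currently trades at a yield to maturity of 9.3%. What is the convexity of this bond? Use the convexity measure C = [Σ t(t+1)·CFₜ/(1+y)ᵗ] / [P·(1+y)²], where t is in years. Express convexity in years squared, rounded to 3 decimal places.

19.136

With y = 0.093:
  t   CF        PV=CF/(1+0.093)^t    t·PV        t(t+1)·PV
  1        11.75        10.7502        10.7502          21.5005
  2        11.75         9.8355        19.6710          59.0131
  3        11.75         8.9987        26.9960         107.9838
  4        11.75         8.2330        32.9319         164.6597
  5       111.75        71.6385       358.1927       2,149.1562
  Σ                    109.4559       448.5419       2,502.3133
P = 109.4559.
Convexity = Σ t(t+1)·PV / [P·(1+y)²] = 2,502.3133 / (109.4559 × 1.194649) = 19.13648.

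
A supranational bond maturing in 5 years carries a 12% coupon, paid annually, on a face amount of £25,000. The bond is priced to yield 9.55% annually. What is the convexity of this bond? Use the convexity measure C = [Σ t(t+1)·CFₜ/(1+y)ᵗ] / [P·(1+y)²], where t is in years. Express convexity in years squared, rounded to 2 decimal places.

18.95

With y = 0.0955:
  t   CF        PV=CF/(1+0.0955)^t    t·PV        t(t+1)·PV
  1     3,000.00     2,738.4756     2,738.4756       5,476.9512
  2     3,000.00     2,499.7495     4,999.4990      14,998.4970
  3     3,000.00     2,281.8343     6,845.5030      27,382.0119
  4     3,000.00     2,082.9159     8,331.6634      41,658.3172
  5    28,000.00    17,745.8220    88,729.1102     532,374.6611
  Σ                 27,348.7973   111,644.2512     621,890.4384
P = 27,348.7973.
Convexity = Σ t(t+1)·PV / [P·(1+y)²] = 621,890.4384 / (27,348.7973 × 1.200120) = 18.94745.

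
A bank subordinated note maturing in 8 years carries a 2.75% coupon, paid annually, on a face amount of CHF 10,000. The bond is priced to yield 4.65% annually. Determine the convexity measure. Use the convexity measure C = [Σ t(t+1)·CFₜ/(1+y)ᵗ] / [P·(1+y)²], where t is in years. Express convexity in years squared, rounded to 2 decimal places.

With y = 0.0465:
  t   CF        PV=CF/(1+0.0465)^t    t·PV        t(t+1)·PV
  1       275.00       262.7807       262.7807         525.5614
  2       275.00       251.1043       502.2087       1,506.6261
  3       275.00       239.9468       719.8405       2,879.3618
  4       275.00       229.2851       917.1403       4,585.7013
  5       275.00       219.0971     1,095.4853       6,572.9115
  6       275.00       209.3617     1,256.1704       8,793.1926
  7       275.00       200.0590     1,400.4129      11,203.3033
  8    10,275.00     7,142.7914    57,142.3315     514,280.9833
  Σ                  8,754.4261    63,296.3701     550,347.6412
P = 8,754.4261.
Convexity = Σ t(t+1)·PV / [P·(1+y)²] = 550,347.6412 / (8,754.4261 × 1.095162) = 57.40252.

57.40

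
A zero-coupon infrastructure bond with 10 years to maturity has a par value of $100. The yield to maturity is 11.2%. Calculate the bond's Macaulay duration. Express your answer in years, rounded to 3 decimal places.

10.000 years

A zero-coupon bond has a single cash flow at maturity, so its Macaulay duration equals its maturity: 10 years.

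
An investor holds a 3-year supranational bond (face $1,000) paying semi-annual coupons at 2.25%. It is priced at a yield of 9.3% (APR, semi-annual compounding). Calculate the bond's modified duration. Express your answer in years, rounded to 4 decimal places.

Periodic yield y = 0.0465. First find Macaulay duration:
  t   CF        PV=CF/(1+0.0465)^t    t·PV
  1        11.25        10.7501        10.7501
  2        11.25        10.2725        20.5449
  3        11.25         9.8160        29.4480
  4        11.25         9.3798        37.5194
  5        11.25         8.9631        44.8153
  6     1,011.25       769.8802     4,619.2811
  Σ                    819.0617     4,762.3588
P = 819.0617; Macaulay duration = 4,762.3588 / 819.0617 = 5.81441 half-year periods = 2.90720 years.
Modified duration = D_Mac / (1 + y) = 2.90720 / 1.0465 = 2.77803 years.

2.7780 years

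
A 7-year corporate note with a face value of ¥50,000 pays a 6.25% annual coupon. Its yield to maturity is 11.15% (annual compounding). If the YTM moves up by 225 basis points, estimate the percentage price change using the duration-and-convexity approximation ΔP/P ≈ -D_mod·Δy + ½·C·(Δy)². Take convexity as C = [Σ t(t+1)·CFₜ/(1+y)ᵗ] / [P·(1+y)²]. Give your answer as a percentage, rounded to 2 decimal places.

-10.67%

With y = 0.1115:
  t   CF        PV=CF/(1+0.1115)^t    t·PV        t(t+1)·PV
  1     3,125.00     2,811.5160     2,811.5160       5,623.0319
  2     3,125.00     2,529.4791     5,058.9581      15,176.8743
  3     3,125.00     2,275.7346     6,827.2039      27,308.8157
  4     3,125.00     2,047.4446     8,189.7783      40,948.8914
  5     3,125.00     1,842.0554     9,210.2770      55,261.6619
  6     3,125.00     1,657.2698     9,943.6189      69,605.3321
  7    53,125.00    25,347.3565   177,431.4958   1,419,451.9665
  Σ                 38,510.8560   219,472.8480   1,633,376.5739
P = 38,510.8560; D_Mac = 5.69899 yrs; D_mod = 5.12729 yrs; C = 34.33082.
Duration effect: -5.12729 × (+0.0225) = -0.115364
Convexity effect: 0.5 × 34.33082 × (0.0225)² = +0.0086900
ΔP/P ≈ -0.115364 + 0.0086900 = -0.106674 = -10.6674%.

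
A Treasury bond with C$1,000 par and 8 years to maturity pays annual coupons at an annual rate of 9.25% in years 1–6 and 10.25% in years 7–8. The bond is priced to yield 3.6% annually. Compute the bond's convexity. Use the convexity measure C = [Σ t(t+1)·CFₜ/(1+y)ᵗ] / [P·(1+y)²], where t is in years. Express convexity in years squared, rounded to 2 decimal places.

With y = 0.036:
  t   CF        PV=CF/(1+0.036)^t    t·PV        t(t+1)·PV
  1        92.50        89.2857        89.2857         178.5714
  2        92.50        86.1831       172.3662         517.0987
  3        92.50        83.1883       249.5650         998.2601
  4        92.50        80.2976       321.1905       1,605.9525
  5        92.50        77.5074       387.5368       2,325.2209
  6        92.50        74.8141       448.8843       3,142.1904
  7       102.50        80.0213       560.1491       4,481.1925
  8     1,102.50       830.8078     6,646.4622      59,818.1602
  Σ                  1,402.1053     8,875.4399      73,066.6467
P = 1,402.1053.
Convexity = Σ t(t+1)·PV / [P·(1+y)²] = 73,066.6467 / (1,402.1053 × 1.073296) = 48.55333.

48.55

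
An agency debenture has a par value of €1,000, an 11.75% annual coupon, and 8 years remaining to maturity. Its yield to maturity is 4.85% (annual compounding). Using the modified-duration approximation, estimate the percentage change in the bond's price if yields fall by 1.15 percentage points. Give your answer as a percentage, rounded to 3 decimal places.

+6.606%

Periodic yield y = 0.0485. Modified duration first:
  t   CF        PV=CF/(1+0.0485)^t    t·PV
  1       117.50       112.0649       112.0649
  2       117.50       106.8811       213.7622
  3       117.50       101.9372       305.8115
  4       117.50        97.2219       388.8876
  5       117.50        92.7248       463.6238
  6       117.50        88.4356       530.6138
  7       117.50        84.3449       590.4143
  8     1,117.50       765.0680     6,120.5442
  Σ                  1,448.6784     8,725.7223
P = 1,448.6784; D_Mac = 6.02323 yrs; D_mod = 6.02323/(1+0.0485) = 5.74462 yrs.
ΔP/P ≈ -D_mod · Δy = -5.74462 × (-0.0115) = +0.066063 = +6.6063%.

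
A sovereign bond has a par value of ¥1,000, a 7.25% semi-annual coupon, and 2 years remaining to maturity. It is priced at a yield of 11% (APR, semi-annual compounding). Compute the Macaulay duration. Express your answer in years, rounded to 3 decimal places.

Periodic yield y = 0.055. Discount each cash flow and weight by its period:
  t   CF        PV=CF/(1+0.055)^t    t·PV
  1        36.25        34.3602        34.3602
  2        36.25        32.5689        65.1378
  3        36.25        30.8710        92.6130
  4     1,036.25       836.4784     3,345.9134
  Σ                    934.2784     3,538.0244
Price P = Σ PV = 934.2784.
Macaulay duration = Σ(t·PV) / P = 3,538.0244 / 934.2784 = 3.78691 half-year periods.
In years: 3.78691 / 2 = 1.89345 years.

1.893 years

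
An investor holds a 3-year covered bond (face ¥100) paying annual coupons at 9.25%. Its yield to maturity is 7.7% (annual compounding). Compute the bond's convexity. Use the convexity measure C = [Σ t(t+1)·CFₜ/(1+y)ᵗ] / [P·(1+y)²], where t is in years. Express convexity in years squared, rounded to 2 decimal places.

With y = 0.077:
  t   CF        PV=CF/(1+0.077)^t    t·PV        t(t+1)·PV
  1         9.25         8.5887         8.5887          17.1773
  2         9.25         7.9746        15.9493          47.8478
  3       109.25        87.4529       262.3588       1,049.4351
  Σ                    104.0162       286.8967       1,114.4602
P = 104.0162.
Convexity = Σ t(t+1)·PV / [P·(1+y)²] = 1,114.4602 / (104.0162 × 1.159929) = 9.23702.

9.24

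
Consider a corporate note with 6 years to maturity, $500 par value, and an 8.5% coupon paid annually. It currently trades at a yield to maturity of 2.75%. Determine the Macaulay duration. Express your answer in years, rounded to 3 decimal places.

5.089 years

Periodic yield y = 0.0275. Discount each cash flow and weight by its year:
  t   CF        PV=CF/(1+0.0275)^t    t·PV
  1        42.50        41.3625        41.3625
  2        42.50        40.2555        80.5110
  3        42.50        39.1781       117.5343
  4        42.50        38.1295       152.5182
  5        42.50        37.1090       185.5452
  6       542.50       461.0083     2,766.0499
  Σ                    657.0430     3,343.5212
Price P = Σ PV = 657.0430.
Macaulay duration = Σ(t·PV) / P = 3,343.5212 / 657.0430 = 5.08874 years.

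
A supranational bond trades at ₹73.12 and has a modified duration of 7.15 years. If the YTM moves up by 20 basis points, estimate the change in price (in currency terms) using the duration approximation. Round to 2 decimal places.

-₹1.05

Duration approximation: ΔP/P ≈ -D_mod · Δy = -7.15 × (+0.002) = -0.014300.
ΔP ≈ 73.12 × (-0.014300) = -1.045616.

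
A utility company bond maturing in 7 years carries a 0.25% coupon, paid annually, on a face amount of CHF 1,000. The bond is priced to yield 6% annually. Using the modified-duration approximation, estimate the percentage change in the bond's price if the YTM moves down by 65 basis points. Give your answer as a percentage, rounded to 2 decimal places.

+4.25%

Periodic yield y = 0.06. Modified duration first:
  t   CF        PV=CF/(1+0.06)^t    t·PV
  1         2.50         2.3585         2.3585
  2         2.50         2.2250         4.4500
  3         2.50         2.0990         6.2971
  4         2.50         1.9802         7.9209
  5         2.50         1.8681         9.3407
  6         2.50         1.7624        10.5744
  7     1,002.50       666.7198     4,667.0383
  Σ                    679.0131     4,707.9800
P = 679.0131; D_Mac = 6.93356 yrs; D_mod = 6.93356/(1+0.06) = 6.54110 yrs.
ΔP/P ≈ -D_mod · Δy = -6.54110 × (-0.0065) = +0.042517 = +4.2517%.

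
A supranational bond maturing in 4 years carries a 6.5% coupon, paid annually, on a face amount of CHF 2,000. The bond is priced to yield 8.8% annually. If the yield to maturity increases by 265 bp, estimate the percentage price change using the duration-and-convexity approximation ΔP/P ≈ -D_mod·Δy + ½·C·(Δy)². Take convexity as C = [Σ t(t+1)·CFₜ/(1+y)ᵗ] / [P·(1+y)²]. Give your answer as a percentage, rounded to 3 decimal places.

With y = 0.088:
  t   CF        PV=CF/(1+0.088)^t    t·PV        t(t+1)·PV
  1       130.00       119.4853       119.4853         238.9706
  2       130.00       109.8210       219.6421         658.9263
  3       130.00       100.9385       302.8154       1,211.2615
  4     2,130.00     1,520.0715     6,080.2861      30,401.4304
  Σ                  1,850.3163     6,722.2288      32,510.5887
P = 1,850.3163; D_Mac = 3.63302 yrs; D_mod = 3.33917 yrs; C = 14.84298.
Duration effect: -3.33917 × (+0.0265) = -0.088488
Convexity effect: 0.5 × 14.84298 × (0.0265)² = +0.0052117
ΔP/P ≈ -0.088488 + 0.0052117 = -0.083276 = -8.3276%.

-8.328%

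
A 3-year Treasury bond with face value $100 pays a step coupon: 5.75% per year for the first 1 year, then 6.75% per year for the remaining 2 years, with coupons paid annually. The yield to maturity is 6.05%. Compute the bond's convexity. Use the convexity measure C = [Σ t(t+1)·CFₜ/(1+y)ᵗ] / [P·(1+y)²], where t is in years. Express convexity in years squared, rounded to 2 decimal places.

9.87

With y = 0.0605:
  t   CF        PV=CF/(1+0.0605)^t    t·PV        t(t+1)·PV
  1         5.75         5.4220         5.4220          10.8439
  2         6.75         6.0018        12.0036          36.0109
  3       106.75        89.5026       268.5079       1,074.0317
  Σ                    100.9264       285.9335       1,120.8865
P = 100.9264.
Convexity = Σ t(t+1)·PV / [P·(1+y)²] = 1,120.8865 / (100.9264 × 1.124660) = 9.87496.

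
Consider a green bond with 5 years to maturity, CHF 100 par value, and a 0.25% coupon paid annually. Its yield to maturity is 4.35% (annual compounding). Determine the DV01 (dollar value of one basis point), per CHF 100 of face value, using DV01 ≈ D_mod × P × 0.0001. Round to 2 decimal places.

Periodic yield y = 0.0435.
  t   CF        PV=CF/(1+0.0435)^t    t·PV
  1         0.25         0.2396         0.2396
  2         0.25         0.2296         0.4592
  3         0.25         0.2200         0.6601
  4         0.25         0.2108         0.8434
  5       100.25        81.0256       405.1279
  Σ                     81.9256       407.3301
P = 81.9256; D_Mac = 4.97195 yrs; D_mod = 4.76469 yrs.
DV01 ≈ 4.76469 × 81.9256 × 0.0001 = 0.039035.

CHF 0.04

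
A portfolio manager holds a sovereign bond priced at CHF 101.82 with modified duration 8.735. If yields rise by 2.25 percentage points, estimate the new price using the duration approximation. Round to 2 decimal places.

CHF 81.81

Duration approximation: ΔP/P ≈ -D_mod · Δy = -8.735 × (+0.0225) = -0.1965375.
New price ≈ 101.82 × (1 - 0.1965375) = 81.80855175.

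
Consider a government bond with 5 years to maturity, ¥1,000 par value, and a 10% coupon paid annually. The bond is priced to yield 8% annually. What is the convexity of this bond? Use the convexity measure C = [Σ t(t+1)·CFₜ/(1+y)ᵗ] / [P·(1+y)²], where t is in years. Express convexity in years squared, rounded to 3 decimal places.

20.310

With y = 0.08:
  t   CF        PV=CF/(1+0.08)^t    t·PV        t(t+1)·PV
  1       100.00        92.5926        92.5926         185.1852
  2       100.00        85.7339       171.4678         514.4033
  3       100.00        79.3832       238.1497         952.5987
  4       100.00        73.5030       294.0119       1,470.0597
  5     1,100.00       748.6415     3,743.2076      22,459.2455
  Σ                  1,079.8542     4,539.4296      25,581.4924
P = 1,079.8542.
Convexity = Σ t(t+1)·PV / [P·(1+y)²] = 25,581.4924 / (1,079.8542 × 1.166400) = 20.31016.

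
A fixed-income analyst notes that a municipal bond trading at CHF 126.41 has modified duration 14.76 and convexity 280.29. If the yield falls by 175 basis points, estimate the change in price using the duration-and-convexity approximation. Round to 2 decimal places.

Duration effect: -D_mod·Δy = -14.76 × (-0.0175) = +0.258300
Convexity effect: ½·C·(Δy)² = 0.5 × 280.29 × (-0.0175)² = +0.04291940625
ΔP/P ≈ +0.258300 + 0.04291940625 = +0.30121940625
ΔP ≈ 126.41 × (+0.30121940625) = +38.0771451440625.

+CHF 38.08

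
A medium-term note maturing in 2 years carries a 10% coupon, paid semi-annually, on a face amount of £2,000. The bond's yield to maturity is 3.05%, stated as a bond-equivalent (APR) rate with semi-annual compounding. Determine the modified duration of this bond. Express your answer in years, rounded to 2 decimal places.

1.84 years

Periodic yield y = 0.01525. First find Macaulay duration:
  t   CF        PV=CF/(1+0.01525)^t    t·PV
  1       100.00        98.4979        98.4979
  2       100.00        97.0184       194.0368
  3       100.00        95.5611       286.6832
  4     2,100.00     1,976.6387     7,906.5549
  Σ                  2,267.7161     8,485.7728
P = 2,267.7161; Macaulay duration = 8,485.7728 / 2,267.7161 = 3.74199 half-year periods = 1.87100 years.
Modified duration = D_Mac / (1 + y) = 1.87100 / 1.01525 = 1.84289 years.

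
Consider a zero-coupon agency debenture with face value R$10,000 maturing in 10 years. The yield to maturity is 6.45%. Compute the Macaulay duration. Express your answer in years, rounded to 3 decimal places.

A zero-coupon bond has a single cash flow at maturity, so its Macaulay duration equals its maturity: 10 years.

10.000 years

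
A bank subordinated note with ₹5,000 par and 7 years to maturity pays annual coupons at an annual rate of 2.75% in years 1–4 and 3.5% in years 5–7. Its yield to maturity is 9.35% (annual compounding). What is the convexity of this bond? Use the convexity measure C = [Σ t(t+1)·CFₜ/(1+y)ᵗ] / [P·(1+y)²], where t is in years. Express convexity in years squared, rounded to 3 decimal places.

With y = 0.0935:
  t   CF        PV=CF/(1+0.0935)^t    t·PV        t(t+1)·PV
  1       137.50       125.7430       125.7430         251.4861
  2       137.50       114.9913       229.9827         689.9480
  3       137.50       105.1590       315.4769       1,261.9077
  4       137.50        96.1673       384.6693       1,923.3466
  5       175.00       111.9294       559.6469       3,357.8815
  6       175.00       102.3588       614.1530       4,299.0710
  7     5,175.00     2,768.0813    19,376.5691     155,012.5532
  Σ                  3,424.4302    21,606.2410     166,796.1940
P = 3,424.4302.
Convexity = Σ t(t+1)·PV / [P·(1+y)²] = 166,796.1940 / (3,424.4302 × 1.195742) = 40.73430.

40.734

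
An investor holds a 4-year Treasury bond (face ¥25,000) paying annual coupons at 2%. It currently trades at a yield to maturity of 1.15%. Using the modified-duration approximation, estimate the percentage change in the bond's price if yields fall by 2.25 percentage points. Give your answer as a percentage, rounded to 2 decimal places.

Periodic yield y = 0.0115. Modified duration first:
  t   CF        PV=CF/(1+0.0115)^t    t·PV
  1       500.00       494.3154       494.3154
  2       500.00       488.6954       977.3908
  3       500.00       483.1393     1,449.4178
  4    25,500.00    24,359.9634    97,439.8537
  Σ                 25,826.1135   100,360.9777
P = 25,826.1135; D_Mac = 3.88603 yrs; D_mod = 3.88603/(1+0.0115) = 3.84185 yrs.
ΔP/P ≈ -D_mod · Δy = -3.84185 × (-0.0225) = +0.086442 = +8.6442%.

+8.64%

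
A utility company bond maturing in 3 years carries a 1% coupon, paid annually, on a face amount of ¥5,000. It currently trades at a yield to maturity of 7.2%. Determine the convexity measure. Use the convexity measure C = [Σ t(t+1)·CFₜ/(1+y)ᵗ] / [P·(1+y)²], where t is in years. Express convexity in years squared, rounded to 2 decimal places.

With y = 0.072:
  t   CF        PV=CF/(1+0.072)^t    t·PV        t(t+1)·PV
  1        50.00        46.6418        46.6418          93.2836
  2        50.00        43.5091        87.0183         261.0548
  3     5,050.00     4,099.2747    12,297.8241      49,191.2964
  Σ                  4,189.4256    12,431.4842      49,545.6348
P = 4,189.4256.
Convexity = Σ t(t+1)·PV / [P·(1+y)²] = 49,545.6348 / (4,189.4256 × 1.149184) = 10.29109.

10.29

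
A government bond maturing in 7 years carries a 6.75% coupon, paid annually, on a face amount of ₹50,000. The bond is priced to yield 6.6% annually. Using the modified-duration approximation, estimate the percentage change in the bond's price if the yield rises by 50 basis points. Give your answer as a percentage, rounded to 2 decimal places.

Periodic yield y = 0.066. Modified duration first:
  t   CF        PV=CF/(1+0.066)^t    t·PV
  1     3,375.00     3,166.0413     3,166.0413
  2     3,375.00     2,970.0200     5,940.0399
  3     3,375.00     2,786.1350     8,358.4051
  4     3,375.00     2,613.6351    10,454.5405
  5     3,375.00     2,451.8153    12,259.0766
  6     3,375.00     2,300.0144    13,800.0862
  7    53,375.00    34,122.2339   238,855.6371
  Σ                 50,409.8950   292,833.8267
P = 50,409.8950; D_Mac = 5.80905 yrs; D_mod = 5.80905/(1+0.066) = 5.44939 yrs.
ΔP/P ≈ -D_mod · Δy = -5.44939 × (+0.005) = -0.027247 = -2.7247%.

-2.72%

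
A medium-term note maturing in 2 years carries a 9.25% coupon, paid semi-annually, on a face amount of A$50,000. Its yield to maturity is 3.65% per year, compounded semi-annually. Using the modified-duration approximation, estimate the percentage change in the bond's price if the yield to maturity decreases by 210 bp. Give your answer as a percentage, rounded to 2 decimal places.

+3.87%

Periodic yield y = 0.01825. Modified duration first:
  t   CF        PV=CF/(1+0.01825)^t    t·PV
  1     2,312.50     2,271.0533     2,271.0533
  2     2,312.50     2,230.3494     4,460.6988
  3     2,312.50     2,190.3751     6,571.1252
  4    52,312.50    48,661.7586   194,647.0346
  Σ                 55,353.5364   207,949.9118
P = 55,353.5364; D_Mac = 3.75676 half-year periods = 1.87838 yrs; D_mod = 1.87838/(1+0.01825) = 1.84471 yrs.
ΔP/P ≈ -D_mod · Δy = -1.84471 × (-0.021) = +0.038739 = +3.8739%.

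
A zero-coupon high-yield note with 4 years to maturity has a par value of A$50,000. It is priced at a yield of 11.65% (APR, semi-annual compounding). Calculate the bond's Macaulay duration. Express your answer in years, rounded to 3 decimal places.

4.000 years

A zero-coupon bond has a single cash flow at maturity, so its Macaulay duration equals its maturity: 4 years.
(Equivalently: 8 semi-annual periods ÷ 2 = 4 years.)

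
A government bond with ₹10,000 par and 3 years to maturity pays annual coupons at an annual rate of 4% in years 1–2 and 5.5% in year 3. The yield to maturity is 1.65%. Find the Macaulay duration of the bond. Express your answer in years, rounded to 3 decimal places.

Periodic yield y = 0.0165. Discount each cash flow and weight by its year:
  t   CF        PV=CF/(1+0.0165)^t    t·PV
  1       400.00       393.5071       393.5071
  2       400.00       387.1197       774.2393
  3    10,550.00    10,044.5460    30,133.6379
  Σ                 10,825.1728    31,301.3844
Price P = Σ PV = 10,825.1728.
Macaulay duration = Σ(t·PV) / P = 31,301.3844 / 10,825.1728 = 2.89154 years.

2.892 years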